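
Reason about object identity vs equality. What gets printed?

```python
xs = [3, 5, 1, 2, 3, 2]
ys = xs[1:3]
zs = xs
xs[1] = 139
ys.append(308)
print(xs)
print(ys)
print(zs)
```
[3, 139, 1, 2, 3, 2]
[5, 1, 308]
[3, 139, 1, 2, 3, 2]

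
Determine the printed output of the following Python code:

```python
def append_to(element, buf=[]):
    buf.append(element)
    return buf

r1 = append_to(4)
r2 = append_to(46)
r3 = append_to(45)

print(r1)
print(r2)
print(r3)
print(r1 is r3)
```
[4, 46, 45]
[4, 46, 45]
[4, 46, 45]
True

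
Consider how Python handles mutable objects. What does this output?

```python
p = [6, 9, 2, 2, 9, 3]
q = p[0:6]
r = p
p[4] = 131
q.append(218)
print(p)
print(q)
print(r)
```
[6, 9, 2, 2, 131, 3]
[6, 9, 2, 2, 9, 3, 218]
[6, 9, 2, 2, 131, 3]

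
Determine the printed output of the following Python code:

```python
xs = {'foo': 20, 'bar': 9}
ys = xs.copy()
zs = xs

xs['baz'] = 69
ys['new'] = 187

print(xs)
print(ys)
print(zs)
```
{'foo': 20, 'bar': 9, 'baz': 69}
{'foo': 20, 'bar': 9, 'new': 187}
{'foo': 20, 'bar': 9, 'baz': 69}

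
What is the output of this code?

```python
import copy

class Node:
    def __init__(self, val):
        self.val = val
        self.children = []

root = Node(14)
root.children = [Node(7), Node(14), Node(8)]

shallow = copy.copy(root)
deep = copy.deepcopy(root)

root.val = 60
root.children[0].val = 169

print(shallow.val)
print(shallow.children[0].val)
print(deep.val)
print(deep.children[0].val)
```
14
169
14
7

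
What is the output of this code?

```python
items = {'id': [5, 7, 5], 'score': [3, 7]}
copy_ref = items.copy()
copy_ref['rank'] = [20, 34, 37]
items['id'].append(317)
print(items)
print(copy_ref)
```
{'id': [5, 7, 5, 317], 'score': [3, 7]}
{'id': [5, 7, 5, 317], 'score': [3, 7], 'rank': [20, 34, 37]}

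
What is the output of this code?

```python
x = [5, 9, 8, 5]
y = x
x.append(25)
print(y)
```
[5, 9, 8, 5, 25]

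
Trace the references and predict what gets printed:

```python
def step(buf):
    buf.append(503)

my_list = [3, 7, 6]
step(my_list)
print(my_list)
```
[3, 7, 6, 503]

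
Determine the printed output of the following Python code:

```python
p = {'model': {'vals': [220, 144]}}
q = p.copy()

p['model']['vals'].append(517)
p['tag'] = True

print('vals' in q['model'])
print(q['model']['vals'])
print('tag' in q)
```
True
[220, 144, 517]
False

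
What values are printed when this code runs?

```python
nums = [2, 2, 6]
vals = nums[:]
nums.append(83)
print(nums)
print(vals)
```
[2, 2, 6, 83]
[2, 2, 6]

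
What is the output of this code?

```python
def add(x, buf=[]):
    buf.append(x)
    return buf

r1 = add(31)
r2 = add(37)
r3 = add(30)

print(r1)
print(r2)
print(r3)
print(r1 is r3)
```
[31, 37, 30]
[31, 37, 30]
[31, 37, 30]
True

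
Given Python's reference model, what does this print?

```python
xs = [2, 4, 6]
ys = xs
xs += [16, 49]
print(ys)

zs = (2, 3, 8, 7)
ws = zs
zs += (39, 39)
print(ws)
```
[2, 4, 6, 16, 49]
(2, 3, 8, 7)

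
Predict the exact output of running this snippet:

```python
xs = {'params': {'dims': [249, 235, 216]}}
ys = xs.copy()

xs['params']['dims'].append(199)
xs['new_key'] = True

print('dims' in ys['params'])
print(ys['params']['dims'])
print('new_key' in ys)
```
True
[249, 235, 216, 199]
False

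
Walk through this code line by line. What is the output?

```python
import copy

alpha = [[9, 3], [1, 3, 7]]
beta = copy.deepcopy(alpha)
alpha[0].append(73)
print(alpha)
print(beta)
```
[[9, 3, 73], [1, 3, 7]]
[[9, 3], [1, 3, 7]]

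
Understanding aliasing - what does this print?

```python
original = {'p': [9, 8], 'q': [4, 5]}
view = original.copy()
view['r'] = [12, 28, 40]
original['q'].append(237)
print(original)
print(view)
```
{'p': [9, 8], 'q': [4, 5, 237]}
{'p': [9, 8], 'q': [4, 5, 237], 'r': [12, 28, 40]}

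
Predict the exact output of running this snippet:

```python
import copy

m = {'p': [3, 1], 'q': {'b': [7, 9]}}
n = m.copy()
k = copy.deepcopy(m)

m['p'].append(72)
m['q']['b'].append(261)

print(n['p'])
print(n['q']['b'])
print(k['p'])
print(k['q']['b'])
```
[3, 1, 72]
[7, 9, 261]
[3, 1]
[7, 9]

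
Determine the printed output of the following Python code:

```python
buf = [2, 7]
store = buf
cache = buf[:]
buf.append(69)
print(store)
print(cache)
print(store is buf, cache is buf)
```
[2, 7, 69]
[2, 7]
True False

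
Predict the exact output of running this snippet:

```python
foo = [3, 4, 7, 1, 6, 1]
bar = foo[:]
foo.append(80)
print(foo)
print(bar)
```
[3, 4, 7, 1, 6, 1, 80]
[3, 4, 7, 1, 6, 1]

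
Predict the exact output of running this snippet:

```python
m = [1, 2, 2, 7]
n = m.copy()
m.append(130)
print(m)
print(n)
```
[1, 2, 2, 7, 130]
[1, 2, 2, 7]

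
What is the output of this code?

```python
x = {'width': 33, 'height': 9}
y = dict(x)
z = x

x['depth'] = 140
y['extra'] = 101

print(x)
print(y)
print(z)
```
{'width': 33, 'height': 9, 'depth': 140}
{'width': 33, 'height': 9, 'extra': 101}
{'width': 33, 'height': 9, 'depth': 140}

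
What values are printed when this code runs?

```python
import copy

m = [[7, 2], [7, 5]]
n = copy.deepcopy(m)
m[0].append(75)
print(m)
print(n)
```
[[7, 2, 75], [7, 5]]
[[7, 2], [7, 5]]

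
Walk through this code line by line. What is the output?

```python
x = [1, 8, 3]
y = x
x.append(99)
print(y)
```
[1, 8, 3, 99]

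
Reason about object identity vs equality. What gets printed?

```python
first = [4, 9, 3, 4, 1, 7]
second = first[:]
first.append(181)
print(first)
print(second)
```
[4, 9, 3, 4, 1, 7, 181]
[4, 9, 3, 4, 1, 7]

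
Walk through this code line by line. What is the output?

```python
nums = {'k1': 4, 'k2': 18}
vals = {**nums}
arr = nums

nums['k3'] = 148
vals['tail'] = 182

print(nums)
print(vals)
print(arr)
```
{'k1': 4, 'k2': 18, 'k3': 148}
{'k1': 4, 'k2': 18, 'tail': 182}
{'k1': 4, 'k2': 18, 'k3': 148}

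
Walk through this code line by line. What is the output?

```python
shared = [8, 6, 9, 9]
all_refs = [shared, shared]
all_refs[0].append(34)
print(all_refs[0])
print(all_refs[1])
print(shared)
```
[8, 6, 9, 9, 34]
[8, 6, 9, 9, 34]
[8, 6, 9, 9, 34]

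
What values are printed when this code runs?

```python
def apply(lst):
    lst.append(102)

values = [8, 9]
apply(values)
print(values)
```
[8, 9, 102]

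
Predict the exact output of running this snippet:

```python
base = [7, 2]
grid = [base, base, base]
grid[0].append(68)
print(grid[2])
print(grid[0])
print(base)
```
[7, 2, 68]
[7, 2, 68]
[7, 2, 68]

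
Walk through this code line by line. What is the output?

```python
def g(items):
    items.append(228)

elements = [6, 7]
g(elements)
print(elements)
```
[6, 7, 228]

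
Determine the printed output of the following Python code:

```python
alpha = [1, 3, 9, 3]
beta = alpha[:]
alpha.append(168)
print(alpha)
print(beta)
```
[1, 3, 9, 3, 168]
[1, 3, 9, 3]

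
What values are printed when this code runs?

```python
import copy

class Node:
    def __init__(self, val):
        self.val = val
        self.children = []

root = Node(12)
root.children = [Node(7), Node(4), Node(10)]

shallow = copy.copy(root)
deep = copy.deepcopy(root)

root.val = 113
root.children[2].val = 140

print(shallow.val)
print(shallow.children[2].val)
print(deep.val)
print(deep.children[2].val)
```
12
140
12
10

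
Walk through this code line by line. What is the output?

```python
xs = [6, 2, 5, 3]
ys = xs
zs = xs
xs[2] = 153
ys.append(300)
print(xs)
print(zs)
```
[6, 2, 153, 3, 300]
[6, 2, 153, 3, 300]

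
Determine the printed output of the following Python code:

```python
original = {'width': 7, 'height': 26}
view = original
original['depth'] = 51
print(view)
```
{'width': 7, 'height': 26, 'depth': 51}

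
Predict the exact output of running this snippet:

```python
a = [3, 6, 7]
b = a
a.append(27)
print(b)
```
[3, 6, 7, 27]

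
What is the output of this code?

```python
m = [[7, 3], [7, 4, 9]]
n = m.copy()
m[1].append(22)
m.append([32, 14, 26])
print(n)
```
[[7, 3], [7, 4, 9, 22]]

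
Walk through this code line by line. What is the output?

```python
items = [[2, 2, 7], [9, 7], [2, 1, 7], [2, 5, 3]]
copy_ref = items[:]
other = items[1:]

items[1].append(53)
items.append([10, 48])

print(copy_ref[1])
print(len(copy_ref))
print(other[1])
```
[9, 7, 53]
4
[2, 1, 7]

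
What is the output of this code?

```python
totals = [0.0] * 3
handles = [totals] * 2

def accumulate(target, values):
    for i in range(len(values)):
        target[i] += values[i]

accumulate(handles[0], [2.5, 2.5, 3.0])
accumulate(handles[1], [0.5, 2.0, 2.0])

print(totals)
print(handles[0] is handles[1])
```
[3.0, 4.5, 5.0]
True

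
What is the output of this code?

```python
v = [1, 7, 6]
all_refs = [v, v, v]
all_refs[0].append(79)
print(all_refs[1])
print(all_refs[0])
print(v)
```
[1, 7, 6, 79]
[1, 7, 6, 79]
[1, 7, 6, 79]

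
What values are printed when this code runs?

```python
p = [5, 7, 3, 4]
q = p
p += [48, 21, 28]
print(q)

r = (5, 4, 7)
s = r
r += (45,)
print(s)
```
[5, 7, 3, 4, 48, 21, 28]
(5, 4, 7)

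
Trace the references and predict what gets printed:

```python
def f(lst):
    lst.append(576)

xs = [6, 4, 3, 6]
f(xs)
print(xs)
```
[6, 4, 3, 6, 576]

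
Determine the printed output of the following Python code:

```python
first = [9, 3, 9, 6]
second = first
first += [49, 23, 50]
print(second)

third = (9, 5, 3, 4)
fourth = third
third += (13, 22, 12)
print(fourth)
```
[9, 3, 9, 6, 49, 23, 50]
(9, 5, 3, 4)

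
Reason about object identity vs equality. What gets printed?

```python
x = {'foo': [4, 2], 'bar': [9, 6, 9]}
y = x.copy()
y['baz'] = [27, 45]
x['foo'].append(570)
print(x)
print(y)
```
{'foo': [4, 2, 570], 'bar': [9, 6, 9]}
{'foo': [4, 2, 570], 'bar': [9, 6, 9], 'baz': [27, 45]}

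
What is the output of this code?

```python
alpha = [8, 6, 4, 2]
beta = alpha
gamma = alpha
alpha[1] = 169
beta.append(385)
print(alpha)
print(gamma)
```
[8, 169, 4, 2, 385]
[8, 169, 4, 2, 385]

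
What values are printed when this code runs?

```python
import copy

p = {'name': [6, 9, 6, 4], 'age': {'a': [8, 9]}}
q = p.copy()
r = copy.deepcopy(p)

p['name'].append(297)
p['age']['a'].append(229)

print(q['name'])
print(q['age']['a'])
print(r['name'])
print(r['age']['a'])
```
[6, 9, 6, 4, 297]
[8, 9, 229]
[6, 9, 6, 4]
[8, 9]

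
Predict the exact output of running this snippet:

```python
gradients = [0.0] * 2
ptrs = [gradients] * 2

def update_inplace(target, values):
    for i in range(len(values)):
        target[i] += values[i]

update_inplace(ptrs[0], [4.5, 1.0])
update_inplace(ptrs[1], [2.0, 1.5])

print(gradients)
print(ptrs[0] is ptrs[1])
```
[6.5, 2.5]
True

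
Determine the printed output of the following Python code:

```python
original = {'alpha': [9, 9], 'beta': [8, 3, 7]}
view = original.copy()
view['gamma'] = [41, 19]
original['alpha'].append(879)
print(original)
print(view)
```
{'alpha': [9, 9, 879], 'beta': [8, 3, 7]}
{'alpha': [9, 9, 879], 'beta': [8, 3, 7], 'gamma': [41, 19]}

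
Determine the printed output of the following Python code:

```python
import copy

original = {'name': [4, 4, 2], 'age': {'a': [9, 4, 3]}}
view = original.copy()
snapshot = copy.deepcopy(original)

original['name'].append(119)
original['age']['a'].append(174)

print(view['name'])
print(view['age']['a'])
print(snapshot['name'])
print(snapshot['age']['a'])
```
[4, 4, 2, 119]
[9, 4, 3, 174]
[4, 4, 2]
[9, 4, 3]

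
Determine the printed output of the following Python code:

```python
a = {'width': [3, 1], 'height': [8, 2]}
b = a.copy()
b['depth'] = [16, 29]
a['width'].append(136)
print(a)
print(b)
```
{'width': [3, 1, 136], 'height': [8, 2]}
{'width': [3, 1, 136], 'height': [8, 2], 'depth': [16, 29]}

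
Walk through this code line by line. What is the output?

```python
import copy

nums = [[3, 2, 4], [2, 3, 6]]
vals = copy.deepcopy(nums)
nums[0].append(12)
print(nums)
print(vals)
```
[[3, 2, 4, 12], [2, 3, 6]]
[[3, 2, 4], [2, 3, 6]]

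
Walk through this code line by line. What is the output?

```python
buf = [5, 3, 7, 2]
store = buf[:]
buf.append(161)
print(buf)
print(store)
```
[5, 3, 7, 2, 161]
[5, 3, 7, 2]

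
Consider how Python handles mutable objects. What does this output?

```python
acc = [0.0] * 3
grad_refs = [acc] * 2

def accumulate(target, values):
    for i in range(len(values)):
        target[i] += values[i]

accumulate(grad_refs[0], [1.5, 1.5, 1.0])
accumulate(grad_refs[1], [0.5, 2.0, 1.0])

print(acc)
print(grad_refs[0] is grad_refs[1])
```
[2.0, 3.5, 2.0]
True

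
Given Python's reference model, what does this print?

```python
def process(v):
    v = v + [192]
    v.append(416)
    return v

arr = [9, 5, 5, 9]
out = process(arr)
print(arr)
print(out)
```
[9, 5, 5, 9]
[9, 5, 5, 9, 192, 416]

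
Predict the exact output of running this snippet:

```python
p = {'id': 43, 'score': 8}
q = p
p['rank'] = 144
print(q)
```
{'id': 43, 'score': 8, 'rank': 144}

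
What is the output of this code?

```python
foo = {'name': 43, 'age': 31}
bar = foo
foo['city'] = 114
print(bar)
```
{'name': 43, 'age': 31, 'city': 114}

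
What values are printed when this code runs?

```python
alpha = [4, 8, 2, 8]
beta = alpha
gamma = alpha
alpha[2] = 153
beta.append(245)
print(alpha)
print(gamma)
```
[4, 8, 153, 8, 245]
[4, 8, 153, 8, 245]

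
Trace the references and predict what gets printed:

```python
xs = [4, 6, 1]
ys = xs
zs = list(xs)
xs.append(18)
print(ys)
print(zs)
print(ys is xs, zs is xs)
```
[4, 6, 1, 18]
[4, 6, 1]
True False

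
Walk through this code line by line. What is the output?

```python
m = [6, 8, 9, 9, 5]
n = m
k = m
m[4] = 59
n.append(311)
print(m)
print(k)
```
[6, 8, 9, 9, 59, 311]
[6, 8, 9, 9, 59, 311]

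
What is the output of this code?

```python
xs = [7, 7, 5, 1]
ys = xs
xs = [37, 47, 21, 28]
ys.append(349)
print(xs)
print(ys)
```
[37, 47, 21, 28]
[7, 7, 5, 1, 349]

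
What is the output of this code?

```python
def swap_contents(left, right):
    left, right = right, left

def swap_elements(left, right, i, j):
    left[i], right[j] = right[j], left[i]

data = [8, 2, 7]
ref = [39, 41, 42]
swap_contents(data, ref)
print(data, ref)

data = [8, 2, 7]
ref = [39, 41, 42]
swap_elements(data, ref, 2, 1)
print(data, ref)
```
[8, 2, 7] [39, 41, 42]
[8, 2, 41] [39, 7, 42]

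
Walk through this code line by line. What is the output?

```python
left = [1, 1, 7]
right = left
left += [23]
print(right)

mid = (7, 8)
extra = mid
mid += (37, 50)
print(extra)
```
[1, 1, 7, 23]
(7, 8)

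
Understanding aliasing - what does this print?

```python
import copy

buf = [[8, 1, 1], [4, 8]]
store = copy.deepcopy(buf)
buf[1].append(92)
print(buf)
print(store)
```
[[8, 1, 1], [4, 8, 92]]
[[8, 1, 1], [4, 8]]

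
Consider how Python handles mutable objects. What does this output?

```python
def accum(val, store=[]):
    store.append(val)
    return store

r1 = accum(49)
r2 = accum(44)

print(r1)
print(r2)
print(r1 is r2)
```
[49, 44]
[49, 44]
True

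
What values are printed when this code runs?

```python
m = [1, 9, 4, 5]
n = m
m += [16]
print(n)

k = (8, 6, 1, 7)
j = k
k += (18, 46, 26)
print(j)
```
[1, 9, 4, 5, 16]
(8, 6, 1, 7)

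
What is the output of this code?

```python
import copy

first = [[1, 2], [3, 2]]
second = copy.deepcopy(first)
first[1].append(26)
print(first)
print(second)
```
[[1, 2], [3, 2, 26]]
[[1, 2], [3, 2]]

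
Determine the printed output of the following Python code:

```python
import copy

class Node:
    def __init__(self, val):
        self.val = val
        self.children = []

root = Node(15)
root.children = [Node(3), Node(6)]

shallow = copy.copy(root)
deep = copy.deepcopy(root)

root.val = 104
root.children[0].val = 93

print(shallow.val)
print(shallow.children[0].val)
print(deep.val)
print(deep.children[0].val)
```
15
93
15
3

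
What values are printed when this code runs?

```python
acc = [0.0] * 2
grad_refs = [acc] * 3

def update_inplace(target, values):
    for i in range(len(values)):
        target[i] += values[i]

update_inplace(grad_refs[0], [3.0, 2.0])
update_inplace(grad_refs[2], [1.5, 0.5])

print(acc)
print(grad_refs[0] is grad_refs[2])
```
[4.5, 2.5]
True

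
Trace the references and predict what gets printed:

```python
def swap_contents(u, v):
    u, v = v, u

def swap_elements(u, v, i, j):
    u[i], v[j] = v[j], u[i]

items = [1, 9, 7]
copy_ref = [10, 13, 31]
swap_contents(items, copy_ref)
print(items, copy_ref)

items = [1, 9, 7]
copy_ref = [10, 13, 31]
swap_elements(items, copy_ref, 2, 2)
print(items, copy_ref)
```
[1, 9, 7] [10, 13, 31]
[1, 9, 31] [10, 13, 7]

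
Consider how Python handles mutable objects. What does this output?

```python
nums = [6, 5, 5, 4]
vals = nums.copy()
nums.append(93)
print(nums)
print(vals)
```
[6, 5, 5, 4, 93]
[6, 5, 5, 4]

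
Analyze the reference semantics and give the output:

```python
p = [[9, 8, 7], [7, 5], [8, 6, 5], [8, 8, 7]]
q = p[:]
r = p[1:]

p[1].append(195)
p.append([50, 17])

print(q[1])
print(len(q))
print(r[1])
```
[7, 5, 195]
4
[8, 6, 5]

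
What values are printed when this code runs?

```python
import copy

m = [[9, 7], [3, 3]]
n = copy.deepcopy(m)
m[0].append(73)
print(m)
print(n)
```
[[9, 7, 73], [3, 3]]
[[9, 7], [3, 3]]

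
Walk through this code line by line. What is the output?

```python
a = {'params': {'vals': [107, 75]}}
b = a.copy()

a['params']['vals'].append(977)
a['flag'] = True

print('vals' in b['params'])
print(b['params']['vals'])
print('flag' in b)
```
True
[107, 75, 977]
False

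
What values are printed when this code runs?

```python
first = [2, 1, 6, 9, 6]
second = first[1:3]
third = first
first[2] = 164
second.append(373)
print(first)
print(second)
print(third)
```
[2, 1, 164, 9, 6]
[1, 6, 373]
[2, 1, 164, 9, 6]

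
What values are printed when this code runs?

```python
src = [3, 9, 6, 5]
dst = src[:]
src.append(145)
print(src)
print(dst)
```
[3, 9, 6, 5, 145]
[3, 9, 6, 5]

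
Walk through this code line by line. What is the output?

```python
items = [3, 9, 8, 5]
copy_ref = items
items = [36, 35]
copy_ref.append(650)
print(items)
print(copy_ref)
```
[36, 35]
[3, 9, 8, 5, 650]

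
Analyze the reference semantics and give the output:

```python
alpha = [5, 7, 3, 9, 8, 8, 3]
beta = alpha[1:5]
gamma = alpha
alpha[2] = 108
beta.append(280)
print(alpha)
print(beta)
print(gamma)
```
[5, 7, 108, 9, 8, 8, 3]
[7, 3, 9, 8, 280]
[5, 7, 108, 9, 8, 8, 3]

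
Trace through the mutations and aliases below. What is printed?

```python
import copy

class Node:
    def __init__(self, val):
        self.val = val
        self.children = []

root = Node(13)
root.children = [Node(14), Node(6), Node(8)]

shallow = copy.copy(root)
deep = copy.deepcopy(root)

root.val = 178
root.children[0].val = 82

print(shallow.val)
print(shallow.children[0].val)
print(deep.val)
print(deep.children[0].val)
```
13
82
13
14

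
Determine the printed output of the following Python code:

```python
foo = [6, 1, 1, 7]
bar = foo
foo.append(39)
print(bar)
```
[6, 1, 1, 7, 39]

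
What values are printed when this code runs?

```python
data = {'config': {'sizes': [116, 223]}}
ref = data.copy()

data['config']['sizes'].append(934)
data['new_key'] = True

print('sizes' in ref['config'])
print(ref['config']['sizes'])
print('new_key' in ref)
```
True
[116, 223, 934]
False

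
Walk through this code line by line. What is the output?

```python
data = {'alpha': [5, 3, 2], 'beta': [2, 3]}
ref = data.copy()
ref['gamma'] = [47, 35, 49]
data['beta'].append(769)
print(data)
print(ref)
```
{'alpha': [5, 3, 2], 'beta': [2, 3, 769]}
{'alpha': [5, 3, 2], 'beta': [2, 3, 769], 'gamma': [47, 35, 49]}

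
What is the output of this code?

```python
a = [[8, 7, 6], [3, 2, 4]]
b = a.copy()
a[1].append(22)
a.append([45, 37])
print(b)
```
[[8, 7, 6], [3, 2, 4, 22]]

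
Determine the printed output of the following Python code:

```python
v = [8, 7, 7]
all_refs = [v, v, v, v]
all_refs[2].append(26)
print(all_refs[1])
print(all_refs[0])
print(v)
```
[8, 7, 7, 26]
[8, 7, 7, 26]
[8, 7, 7, 26]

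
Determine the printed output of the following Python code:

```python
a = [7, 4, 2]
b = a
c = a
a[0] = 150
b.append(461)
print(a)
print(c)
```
[150, 4, 2, 461]
[150, 4, 2, 461]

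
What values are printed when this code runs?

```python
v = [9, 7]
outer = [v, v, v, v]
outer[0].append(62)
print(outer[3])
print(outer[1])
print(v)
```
[9, 7, 62]
[9, 7, 62]
[9, 7, 62]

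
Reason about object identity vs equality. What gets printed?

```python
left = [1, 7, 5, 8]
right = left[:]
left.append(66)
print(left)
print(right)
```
[1, 7, 5, 8, 66]
[1, 7, 5, 8]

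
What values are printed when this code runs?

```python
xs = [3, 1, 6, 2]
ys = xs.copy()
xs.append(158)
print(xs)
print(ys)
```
[3, 1, 6, 2, 158]
[3, 1, 6, 2]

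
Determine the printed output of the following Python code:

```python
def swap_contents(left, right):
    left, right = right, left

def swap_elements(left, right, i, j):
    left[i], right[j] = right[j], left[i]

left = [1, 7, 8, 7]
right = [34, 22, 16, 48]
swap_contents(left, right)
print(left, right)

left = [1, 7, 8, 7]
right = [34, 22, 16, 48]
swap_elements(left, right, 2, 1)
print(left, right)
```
[1, 7, 8, 7] [34, 22, 16, 48]
[1, 7, 22, 7] [34, 8, 16, 48]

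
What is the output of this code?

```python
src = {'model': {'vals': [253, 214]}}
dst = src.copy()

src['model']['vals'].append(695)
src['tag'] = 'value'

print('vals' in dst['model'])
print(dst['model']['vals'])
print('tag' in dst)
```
True
[253, 214, 695]
False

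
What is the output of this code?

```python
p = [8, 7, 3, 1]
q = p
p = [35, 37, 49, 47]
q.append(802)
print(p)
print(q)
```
[35, 37, 49, 47]
[8, 7, 3, 1, 802]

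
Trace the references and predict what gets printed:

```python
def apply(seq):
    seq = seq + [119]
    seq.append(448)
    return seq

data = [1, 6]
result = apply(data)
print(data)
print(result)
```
[1, 6]
[1, 6, 119, 448]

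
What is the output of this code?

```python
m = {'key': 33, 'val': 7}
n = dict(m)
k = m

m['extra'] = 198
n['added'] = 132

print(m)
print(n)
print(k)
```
{'key': 33, 'val': 7, 'extra': 198}
{'key': 33, 'val': 7, 'added': 132}
{'key': 33, 'val': 7, 'extra': 198}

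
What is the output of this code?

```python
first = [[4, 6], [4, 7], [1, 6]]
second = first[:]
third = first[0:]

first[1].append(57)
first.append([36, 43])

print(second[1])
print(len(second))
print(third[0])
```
[4, 7, 57]
3
[4, 6]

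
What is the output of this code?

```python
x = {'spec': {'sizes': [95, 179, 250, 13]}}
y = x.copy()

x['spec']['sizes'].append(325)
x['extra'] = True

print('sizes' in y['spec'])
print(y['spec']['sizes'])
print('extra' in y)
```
True
[95, 179, 250, 13, 325]
False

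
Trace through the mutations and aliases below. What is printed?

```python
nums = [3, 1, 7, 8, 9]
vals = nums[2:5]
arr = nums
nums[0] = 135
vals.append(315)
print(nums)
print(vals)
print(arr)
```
[135, 1, 7, 8, 9]
[7, 8, 9, 315]
[135, 1, 7, 8, 9]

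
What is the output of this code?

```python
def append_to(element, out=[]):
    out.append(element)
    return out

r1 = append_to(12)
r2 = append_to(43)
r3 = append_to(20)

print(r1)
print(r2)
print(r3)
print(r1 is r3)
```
[12, 43, 20]
[12, 43, 20]
[12, 43, 20]
True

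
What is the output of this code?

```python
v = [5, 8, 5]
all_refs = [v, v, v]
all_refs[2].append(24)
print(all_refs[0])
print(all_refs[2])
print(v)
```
[5, 8, 5, 24]
[5, 8, 5, 24]
[5, 8, 5, 24]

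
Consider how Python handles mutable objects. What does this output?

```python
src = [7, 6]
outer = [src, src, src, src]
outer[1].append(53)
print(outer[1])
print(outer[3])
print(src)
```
[7, 6, 53]
[7, 6, 53]
[7, 6, 53]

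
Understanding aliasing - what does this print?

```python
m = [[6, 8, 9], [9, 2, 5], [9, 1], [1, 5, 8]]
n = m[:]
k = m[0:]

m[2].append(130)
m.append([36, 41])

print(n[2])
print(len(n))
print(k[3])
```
[9, 1, 130]
4
[1, 5, 8]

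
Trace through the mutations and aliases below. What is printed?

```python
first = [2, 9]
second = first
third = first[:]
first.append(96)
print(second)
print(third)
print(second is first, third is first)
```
[2, 9, 96]
[2, 9]
True False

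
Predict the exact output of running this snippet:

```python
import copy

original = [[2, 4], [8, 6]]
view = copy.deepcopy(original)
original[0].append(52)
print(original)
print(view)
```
[[2, 4, 52], [8, 6]]
[[2, 4], [8, 6]]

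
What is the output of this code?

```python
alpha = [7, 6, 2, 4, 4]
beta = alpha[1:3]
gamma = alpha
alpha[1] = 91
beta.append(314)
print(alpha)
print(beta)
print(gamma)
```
[7, 91, 2, 4, 4]
[6, 2, 314]
[7, 91, 2, 4, 4]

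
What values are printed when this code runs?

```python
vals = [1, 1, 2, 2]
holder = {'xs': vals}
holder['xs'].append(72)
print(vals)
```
[1, 1, 2, 2, 72]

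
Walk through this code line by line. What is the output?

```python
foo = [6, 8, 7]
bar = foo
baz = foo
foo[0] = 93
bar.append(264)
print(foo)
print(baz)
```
[93, 8, 7, 264]
[93, 8, 7, 264]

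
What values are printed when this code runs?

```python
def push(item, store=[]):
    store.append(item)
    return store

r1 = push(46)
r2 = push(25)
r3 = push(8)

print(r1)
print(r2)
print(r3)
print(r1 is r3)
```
[46, 25, 8]
[46, 25, 8]
[46, 25, 8]
True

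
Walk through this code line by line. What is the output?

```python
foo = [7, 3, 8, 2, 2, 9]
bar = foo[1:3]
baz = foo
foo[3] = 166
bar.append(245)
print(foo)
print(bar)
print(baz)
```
[7, 3, 8, 166, 2, 9]
[3, 8, 245]
[7, 3, 8, 166, 2, 9]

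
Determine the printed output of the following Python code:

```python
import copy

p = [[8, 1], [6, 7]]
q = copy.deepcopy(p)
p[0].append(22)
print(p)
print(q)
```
[[8, 1, 22], [6, 7]]
[[8, 1], [6, 7]]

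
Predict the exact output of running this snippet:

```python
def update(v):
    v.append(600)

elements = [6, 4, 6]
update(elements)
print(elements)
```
[6, 4, 6, 600]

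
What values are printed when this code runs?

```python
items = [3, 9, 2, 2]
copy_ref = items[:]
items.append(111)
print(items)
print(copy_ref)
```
[3, 9, 2, 2, 111]
[3, 9, 2, 2]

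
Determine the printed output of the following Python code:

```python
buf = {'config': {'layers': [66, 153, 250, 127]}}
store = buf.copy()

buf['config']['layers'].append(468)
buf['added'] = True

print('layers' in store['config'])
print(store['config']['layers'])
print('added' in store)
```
True
[66, 153, 250, 127, 468]
False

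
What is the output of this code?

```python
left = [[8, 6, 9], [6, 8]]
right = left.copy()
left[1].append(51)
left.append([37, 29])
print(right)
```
[[8, 6, 9], [6, 8, 51]]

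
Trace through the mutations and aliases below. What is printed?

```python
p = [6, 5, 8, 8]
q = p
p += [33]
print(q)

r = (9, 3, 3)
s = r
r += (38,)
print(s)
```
[6, 5, 8, 8, 33]
(9, 3, 3)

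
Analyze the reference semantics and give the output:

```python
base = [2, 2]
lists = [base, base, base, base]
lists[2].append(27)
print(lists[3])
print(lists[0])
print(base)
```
[2, 2, 27]
[2, 2, 27]
[2, 2, 27]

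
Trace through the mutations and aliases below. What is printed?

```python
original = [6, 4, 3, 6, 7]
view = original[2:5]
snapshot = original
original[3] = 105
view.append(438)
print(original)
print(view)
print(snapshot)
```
[6, 4, 3, 105, 7]
[3, 6, 7, 438]
[6, 4, 3, 105, 7]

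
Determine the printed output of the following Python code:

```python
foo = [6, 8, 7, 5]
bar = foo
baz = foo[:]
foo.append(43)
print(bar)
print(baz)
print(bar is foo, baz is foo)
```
[6, 8, 7, 5, 43]
[6, 8, 7, 5]
True False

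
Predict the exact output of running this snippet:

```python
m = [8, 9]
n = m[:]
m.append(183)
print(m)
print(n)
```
[8, 9, 183]
[8, 9]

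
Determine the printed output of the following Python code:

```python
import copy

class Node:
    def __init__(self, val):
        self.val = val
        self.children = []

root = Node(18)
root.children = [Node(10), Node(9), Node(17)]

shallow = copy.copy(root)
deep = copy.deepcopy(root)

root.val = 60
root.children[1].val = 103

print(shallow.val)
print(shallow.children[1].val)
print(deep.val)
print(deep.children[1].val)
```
18
103
18
9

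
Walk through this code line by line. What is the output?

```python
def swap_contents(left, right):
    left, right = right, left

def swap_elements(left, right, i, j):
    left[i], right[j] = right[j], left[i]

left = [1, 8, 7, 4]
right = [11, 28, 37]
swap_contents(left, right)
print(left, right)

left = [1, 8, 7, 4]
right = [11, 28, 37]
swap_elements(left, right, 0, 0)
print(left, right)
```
[1, 8, 7, 4] [11, 28, 37]
[11, 8, 7, 4] [1, 28, 37]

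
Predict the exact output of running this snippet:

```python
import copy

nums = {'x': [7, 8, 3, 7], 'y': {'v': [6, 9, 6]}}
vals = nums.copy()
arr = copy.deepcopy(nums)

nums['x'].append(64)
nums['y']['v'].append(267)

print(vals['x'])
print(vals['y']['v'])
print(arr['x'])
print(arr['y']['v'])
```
[7, 8, 3, 7, 64]
[6, 9, 6, 267]
[7, 8, 3, 7]
[6, 9, 6]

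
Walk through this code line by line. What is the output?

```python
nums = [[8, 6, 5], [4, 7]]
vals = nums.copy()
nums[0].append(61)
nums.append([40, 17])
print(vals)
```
[[8, 6, 5, 61], [4, 7]]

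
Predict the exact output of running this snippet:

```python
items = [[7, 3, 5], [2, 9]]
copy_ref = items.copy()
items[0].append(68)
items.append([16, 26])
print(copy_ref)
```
[[7, 3, 5, 68], [2, 9]]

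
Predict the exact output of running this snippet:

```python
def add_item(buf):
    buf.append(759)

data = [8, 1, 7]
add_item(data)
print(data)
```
[8, 1, 7, 759]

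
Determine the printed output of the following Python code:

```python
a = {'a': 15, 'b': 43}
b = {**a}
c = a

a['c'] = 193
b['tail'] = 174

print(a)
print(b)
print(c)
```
{'a': 15, 'b': 43, 'c': 193}
{'a': 15, 'b': 43, 'tail': 174}
{'a': 15, 'b': 43, 'c': 193}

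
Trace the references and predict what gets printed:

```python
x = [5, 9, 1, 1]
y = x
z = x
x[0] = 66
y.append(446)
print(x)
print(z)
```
[66, 9, 1, 1, 446]
[66, 9, 1, 1, 446]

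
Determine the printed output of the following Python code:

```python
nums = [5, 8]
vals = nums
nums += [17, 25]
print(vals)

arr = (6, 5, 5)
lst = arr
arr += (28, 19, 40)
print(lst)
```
[5, 8, 17, 25]
(6, 5, 5)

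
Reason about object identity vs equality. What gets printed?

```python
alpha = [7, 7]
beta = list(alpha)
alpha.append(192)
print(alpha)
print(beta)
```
[7, 7, 192]
[7, 7]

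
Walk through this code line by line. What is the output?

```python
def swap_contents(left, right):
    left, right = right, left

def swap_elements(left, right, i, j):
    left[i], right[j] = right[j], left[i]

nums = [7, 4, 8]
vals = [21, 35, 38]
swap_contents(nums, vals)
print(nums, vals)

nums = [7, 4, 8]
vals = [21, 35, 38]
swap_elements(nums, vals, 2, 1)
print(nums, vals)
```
[7, 4, 8] [21, 35, 38]
[7, 4, 35] [21, 8, 38]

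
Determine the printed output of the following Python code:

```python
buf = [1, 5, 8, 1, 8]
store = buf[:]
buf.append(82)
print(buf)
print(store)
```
[1, 5, 8, 1, 8, 82]
[1, 5, 8, 1, 8]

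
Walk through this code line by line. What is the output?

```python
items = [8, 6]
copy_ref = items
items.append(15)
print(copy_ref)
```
[8, 6, 15]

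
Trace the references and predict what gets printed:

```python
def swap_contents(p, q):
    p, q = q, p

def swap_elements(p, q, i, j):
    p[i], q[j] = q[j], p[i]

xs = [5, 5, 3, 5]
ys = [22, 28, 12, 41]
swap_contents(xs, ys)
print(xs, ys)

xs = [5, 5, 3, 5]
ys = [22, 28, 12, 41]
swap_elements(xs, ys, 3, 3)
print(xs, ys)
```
[5, 5, 3, 5] [22, 28, 12, 41]
[5, 5, 3, 41] [22, 28, 12, 5]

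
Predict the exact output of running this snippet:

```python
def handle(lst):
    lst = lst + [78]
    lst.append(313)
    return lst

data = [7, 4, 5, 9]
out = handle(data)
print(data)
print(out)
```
[7, 4, 5, 9]
[7, 4, 5, 9, 78, 313]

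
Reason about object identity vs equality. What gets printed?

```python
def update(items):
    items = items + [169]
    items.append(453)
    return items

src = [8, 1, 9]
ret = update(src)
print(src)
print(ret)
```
[8, 1, 9]
[8, 1, 9, 169, 453]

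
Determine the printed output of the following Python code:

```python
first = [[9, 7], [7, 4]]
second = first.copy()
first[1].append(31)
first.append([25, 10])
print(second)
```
[[9, 7], [7, 4, 31]]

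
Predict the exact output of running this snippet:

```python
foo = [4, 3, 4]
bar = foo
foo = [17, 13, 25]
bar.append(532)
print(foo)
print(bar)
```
[17, 13, 25]
[4, 3, 4, 532]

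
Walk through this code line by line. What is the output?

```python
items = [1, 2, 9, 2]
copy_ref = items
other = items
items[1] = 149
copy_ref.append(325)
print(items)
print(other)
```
[1, 149, 9, 2, 325]
[1, 149, 9, 2, 325]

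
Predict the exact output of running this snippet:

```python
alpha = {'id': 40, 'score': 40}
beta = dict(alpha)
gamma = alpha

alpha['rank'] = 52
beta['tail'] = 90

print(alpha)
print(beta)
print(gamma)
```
{'id': 40, 'score': 40, 'rank': 52}
{'id': 40, 'score': 40, 'tail': 90}
{'id': 40, 'score': 40, 'rank': 52}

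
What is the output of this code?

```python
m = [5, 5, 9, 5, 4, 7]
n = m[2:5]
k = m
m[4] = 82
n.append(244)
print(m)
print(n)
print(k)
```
[5, 5, 9, 5, 82, 7]
[9, 5, 4, 244]
[5, 5, 9, 5, 82, 7]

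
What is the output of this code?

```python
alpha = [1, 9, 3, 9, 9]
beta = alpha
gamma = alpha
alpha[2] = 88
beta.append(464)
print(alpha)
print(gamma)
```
[1, 9, 88, 9, 9, 464]
[1, 9, 88, 9, 9, 464]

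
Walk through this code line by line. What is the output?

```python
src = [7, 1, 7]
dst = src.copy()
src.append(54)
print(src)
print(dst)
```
[7, 1, 7, 54]
[7, 1, 7]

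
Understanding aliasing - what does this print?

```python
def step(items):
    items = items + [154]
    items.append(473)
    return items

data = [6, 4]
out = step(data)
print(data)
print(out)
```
[6, 4]
[6, 4, 154, 473]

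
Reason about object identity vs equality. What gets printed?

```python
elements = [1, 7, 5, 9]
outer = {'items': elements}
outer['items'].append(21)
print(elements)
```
[1, 7, 5, 9, 21]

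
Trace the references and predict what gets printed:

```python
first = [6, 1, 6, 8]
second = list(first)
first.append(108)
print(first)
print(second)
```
[6, 1, 6, 8, 108]
[6, 1, 6, 8]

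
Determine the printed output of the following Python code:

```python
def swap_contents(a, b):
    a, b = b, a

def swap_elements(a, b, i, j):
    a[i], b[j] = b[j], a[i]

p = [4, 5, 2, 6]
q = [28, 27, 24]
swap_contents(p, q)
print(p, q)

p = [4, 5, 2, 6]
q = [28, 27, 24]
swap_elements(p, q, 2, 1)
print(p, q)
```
[4, 5, 2, 6] [28, 27, 24]
[4, 5, 27, 6] [28, 2, 24]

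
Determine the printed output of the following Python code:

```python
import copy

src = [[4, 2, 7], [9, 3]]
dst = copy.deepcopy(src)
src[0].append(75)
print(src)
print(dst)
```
[[4, 2, 7, 75], [9, 3]]
[[4, 2, 7], [9, 3]]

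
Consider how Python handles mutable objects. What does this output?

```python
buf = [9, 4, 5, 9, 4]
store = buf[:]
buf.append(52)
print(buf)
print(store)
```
[9, 4, 5, 9, 4, 52]
[9, 4, 5, 9, 4]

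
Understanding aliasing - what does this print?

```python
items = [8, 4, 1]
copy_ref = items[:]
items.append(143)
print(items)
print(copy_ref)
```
[8, 4, 1, 143]
[8, 4, 1]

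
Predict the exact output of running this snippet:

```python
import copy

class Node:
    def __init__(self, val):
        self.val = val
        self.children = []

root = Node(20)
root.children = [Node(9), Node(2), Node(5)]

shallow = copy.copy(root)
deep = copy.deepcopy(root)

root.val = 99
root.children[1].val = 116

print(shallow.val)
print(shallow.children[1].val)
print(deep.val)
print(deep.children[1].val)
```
20
116
20
2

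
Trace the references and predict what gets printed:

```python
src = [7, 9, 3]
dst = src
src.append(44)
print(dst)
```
[7, 9, 3, 44]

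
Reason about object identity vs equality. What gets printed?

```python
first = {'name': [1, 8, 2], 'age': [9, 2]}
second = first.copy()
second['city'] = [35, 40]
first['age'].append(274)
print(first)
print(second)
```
{'name': [1, 8, 2], 'age': [9, 2, 274]}
{'name': [1, 8, 2], 'age': [9, 2, 274], 'city': [35, 40]}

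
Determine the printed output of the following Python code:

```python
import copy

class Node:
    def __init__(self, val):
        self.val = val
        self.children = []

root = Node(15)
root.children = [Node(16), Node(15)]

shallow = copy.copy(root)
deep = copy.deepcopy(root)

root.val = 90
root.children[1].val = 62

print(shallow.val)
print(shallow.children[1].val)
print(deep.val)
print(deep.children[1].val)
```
15
62
15
15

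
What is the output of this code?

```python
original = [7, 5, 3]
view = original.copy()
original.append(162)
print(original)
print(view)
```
[7, 5, 3, 162]
[7, 5, 3]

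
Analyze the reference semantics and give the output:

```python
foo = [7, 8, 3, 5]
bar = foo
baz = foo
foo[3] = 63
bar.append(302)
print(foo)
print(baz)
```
[7, 8, 3, 63, 302]
[7, 8, 3, 63, 302]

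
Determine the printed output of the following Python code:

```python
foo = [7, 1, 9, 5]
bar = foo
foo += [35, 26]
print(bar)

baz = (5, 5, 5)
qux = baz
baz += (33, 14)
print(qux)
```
[7, 1, 9, 5, 35, 26]
(5, 5, 5)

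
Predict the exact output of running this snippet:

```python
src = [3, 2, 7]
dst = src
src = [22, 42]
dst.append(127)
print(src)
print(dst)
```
[22, 42]
[3, 2, 7, 127]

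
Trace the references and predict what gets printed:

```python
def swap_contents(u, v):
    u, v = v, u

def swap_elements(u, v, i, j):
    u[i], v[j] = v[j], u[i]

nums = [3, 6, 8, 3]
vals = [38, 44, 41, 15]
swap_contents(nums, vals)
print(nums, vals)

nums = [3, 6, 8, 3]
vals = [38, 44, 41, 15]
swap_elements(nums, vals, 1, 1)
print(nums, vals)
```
[3, 6, 8, 3] [38, 44, 41, 15]
[3, 44, 8, 3] [38, 6, 41, 15]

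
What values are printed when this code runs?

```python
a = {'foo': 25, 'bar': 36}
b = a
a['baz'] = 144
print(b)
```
{'foo': 25, 'bar': 36, 'baz': 144}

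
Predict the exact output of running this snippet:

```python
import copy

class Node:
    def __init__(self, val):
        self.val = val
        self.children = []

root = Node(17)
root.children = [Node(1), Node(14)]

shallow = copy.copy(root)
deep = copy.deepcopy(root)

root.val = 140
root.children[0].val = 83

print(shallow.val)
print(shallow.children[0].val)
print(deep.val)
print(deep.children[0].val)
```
17
83
17
1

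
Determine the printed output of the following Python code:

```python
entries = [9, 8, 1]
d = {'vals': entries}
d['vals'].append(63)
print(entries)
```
[9, 8, 1, 63]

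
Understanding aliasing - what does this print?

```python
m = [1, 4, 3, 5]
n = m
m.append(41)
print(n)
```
[1, 4, 3, 5, 41]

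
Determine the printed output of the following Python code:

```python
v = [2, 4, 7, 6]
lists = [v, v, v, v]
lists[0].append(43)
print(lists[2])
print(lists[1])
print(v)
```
[2, 4, 7, 6, 43]
[2, 4, 7, 6, 43]
[2, 4, 7, 6, 43]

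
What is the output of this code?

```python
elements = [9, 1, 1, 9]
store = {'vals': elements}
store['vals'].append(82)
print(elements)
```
[9, 1, 1, 9, 82]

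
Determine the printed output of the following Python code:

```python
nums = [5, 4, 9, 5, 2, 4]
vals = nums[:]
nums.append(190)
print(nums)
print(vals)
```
[5, 4, 9, 5, 2, 4, 190]
[5, 4, 9, 5, 2, 4]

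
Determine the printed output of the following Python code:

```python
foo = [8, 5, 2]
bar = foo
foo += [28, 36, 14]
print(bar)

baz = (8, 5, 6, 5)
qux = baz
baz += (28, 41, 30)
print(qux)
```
[8, 5, 2, 28, 36, 14]
(8, 5, 6, 5)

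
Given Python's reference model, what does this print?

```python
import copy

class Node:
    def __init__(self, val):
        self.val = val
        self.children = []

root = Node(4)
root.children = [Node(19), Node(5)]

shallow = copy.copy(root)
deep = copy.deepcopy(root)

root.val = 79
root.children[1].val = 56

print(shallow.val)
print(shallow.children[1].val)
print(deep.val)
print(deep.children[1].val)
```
4
56
4
5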